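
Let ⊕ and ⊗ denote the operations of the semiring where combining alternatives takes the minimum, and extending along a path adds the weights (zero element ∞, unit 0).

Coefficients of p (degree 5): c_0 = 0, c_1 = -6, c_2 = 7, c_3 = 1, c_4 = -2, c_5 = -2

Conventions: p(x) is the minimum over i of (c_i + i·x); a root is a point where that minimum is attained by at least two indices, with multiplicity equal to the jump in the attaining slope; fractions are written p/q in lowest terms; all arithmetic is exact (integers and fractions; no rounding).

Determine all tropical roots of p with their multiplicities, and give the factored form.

hull edge (i=0, c=0) to (i=1, c=-6): slope -6, span 1
hull edge (i=1, c=-6) to (i=5, c=-2): slope 1, span 4
Factored form: p(x) = -2 ⊗ (x ⊕ (-1)) ⊗ (x ⊕ (-1)) ⊗ (x ⊕ (-1)) ⊗ (x ⊕ (-1)) ⊗ (x ⊕ 6)
Answer: roots = -1 (mult 4), 6 (mult 1)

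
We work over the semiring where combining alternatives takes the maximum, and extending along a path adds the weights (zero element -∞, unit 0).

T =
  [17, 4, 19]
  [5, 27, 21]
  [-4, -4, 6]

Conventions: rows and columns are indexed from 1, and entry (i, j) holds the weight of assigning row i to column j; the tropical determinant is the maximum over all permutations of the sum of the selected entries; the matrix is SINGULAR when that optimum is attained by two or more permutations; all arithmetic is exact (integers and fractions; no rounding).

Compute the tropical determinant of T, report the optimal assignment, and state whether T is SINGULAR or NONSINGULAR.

σ = (1, 2, 3): 17 + 27 + 6 = 50
σ = (1, 3, 2): 17 + 21 + (-4) = 34
σ = (2, 1, 3): 4 + 5 + 6 = 15
σ = (2, 3, 1): 4 + 21 + (-4) = 21
σ = (3, 1, 2): 19 + 5 + (-4) = 20
σ = (3, 2, 1): 19 + 27 + (-4) = 42
Optimal value attained by: σ = (1, 2, 3).
Answer: det⊕(T) = 50; verdict: NONSINGULAR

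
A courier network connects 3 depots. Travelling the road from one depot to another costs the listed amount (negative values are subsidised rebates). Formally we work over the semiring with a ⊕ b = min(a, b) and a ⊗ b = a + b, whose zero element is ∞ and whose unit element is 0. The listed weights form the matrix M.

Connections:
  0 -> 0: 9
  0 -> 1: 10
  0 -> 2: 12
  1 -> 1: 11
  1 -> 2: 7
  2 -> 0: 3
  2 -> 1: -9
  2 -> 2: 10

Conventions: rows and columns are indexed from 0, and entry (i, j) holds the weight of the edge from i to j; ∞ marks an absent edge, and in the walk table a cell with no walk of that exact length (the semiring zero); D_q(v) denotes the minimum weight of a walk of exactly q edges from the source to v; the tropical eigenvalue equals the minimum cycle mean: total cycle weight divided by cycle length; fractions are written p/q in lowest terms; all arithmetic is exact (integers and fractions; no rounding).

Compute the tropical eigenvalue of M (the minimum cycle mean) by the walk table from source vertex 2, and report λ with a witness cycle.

q=0: [∞, ∞, 0]
q=1: [3, -9, 10]
q=2: [12, 1, -2]
q=3: [1, -11, 8]
Optimal cycle mean attained by: cycle 1->2->1, total 7 + (-9), length 2.
Answer: λ = -1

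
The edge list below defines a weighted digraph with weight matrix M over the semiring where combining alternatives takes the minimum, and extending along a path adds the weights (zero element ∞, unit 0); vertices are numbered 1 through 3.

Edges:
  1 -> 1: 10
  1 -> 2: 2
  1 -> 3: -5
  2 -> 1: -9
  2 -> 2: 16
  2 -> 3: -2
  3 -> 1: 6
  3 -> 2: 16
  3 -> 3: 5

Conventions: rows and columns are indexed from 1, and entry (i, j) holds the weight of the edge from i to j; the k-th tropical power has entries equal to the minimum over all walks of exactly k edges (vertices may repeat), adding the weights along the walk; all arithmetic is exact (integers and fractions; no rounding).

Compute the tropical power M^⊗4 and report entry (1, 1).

M^⊗2:
  [-7, 11, 0]
  [1, -7, -14]
  [7, 8, 1]
M^⊗3:
  [2, -5, -12]
  [-16, 2, -9]
  [-1, 9, 2]
M^⊗4:
  [-14, 4, -7]
  [-7, -14, -21]
  [0, 1, -6]
Key observation: the optimum is the walk 1->2->1->2->1, with weight 2 + (-9) + 2 + (-9) = -14.
Optimal value attained by: walk 1->2->1->2->1.
Answer: (M^⊗4)[1][1] = -14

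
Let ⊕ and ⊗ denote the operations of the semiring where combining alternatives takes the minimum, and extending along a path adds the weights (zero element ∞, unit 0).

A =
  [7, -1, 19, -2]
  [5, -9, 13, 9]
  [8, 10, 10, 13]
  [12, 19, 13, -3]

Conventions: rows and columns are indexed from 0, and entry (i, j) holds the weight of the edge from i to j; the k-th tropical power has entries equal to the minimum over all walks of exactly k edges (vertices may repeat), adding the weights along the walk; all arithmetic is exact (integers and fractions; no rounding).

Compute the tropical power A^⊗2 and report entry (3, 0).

A^⊗2:
  [4, -10, 11, -5]
  [-4, -18, 4, 0]
  [15, 1, 20, 6]
  [9, 10, 10, -6]
Key observation: the optimum is the walk 3->3->0, with weight (-3) + 12 = 9.
Optimal value attained by: walk 3->3->0.
Answer: (A^⊗2)[3][0] = 9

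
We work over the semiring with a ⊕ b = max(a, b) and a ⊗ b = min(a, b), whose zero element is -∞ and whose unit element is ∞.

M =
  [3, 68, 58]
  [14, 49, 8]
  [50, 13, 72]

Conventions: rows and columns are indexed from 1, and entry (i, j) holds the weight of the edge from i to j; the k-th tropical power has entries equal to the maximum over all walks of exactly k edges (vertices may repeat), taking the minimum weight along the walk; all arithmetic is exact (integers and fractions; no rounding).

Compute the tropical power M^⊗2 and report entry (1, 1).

M^⊗2:
  [50, 49, 58]
  [14, 49, 14]
  [50, 50, 72]
Key observation: the optimum is the walk 1->3->1, with weight 58 min 50 = 50.
Optimal value attained by: walk 1->3->1.
Answer: (M^⊗2)[1][1] = 50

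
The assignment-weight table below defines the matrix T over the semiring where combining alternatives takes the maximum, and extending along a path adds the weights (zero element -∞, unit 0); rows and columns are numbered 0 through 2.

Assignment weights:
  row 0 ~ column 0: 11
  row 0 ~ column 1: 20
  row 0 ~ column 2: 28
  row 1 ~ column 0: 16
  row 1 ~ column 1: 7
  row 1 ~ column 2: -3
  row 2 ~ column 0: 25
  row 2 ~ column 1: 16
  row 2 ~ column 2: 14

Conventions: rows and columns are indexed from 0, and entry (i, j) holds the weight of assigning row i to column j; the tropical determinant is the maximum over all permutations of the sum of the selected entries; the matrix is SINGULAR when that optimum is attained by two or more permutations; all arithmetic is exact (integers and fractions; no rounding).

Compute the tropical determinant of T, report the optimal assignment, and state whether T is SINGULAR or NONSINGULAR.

σ = (0, 1, 2): 11 + 7 + 14 = 32
σ = (0, 2, 1): 11 + (-3) + 16 = 24
σ = (1, 0, 2): 20 + 16 + 14 = 50
σ = (1, 2, 0): 20 + (-3) + 25 = 42
σ = (2, 0, 1): 28 + 16 + 16 = 60
σ = (2, 1, 0): 28 + 7 + 25 = 60
Optimal value attained by: σ = (2, 0, 1).
Answer: det⊕(T) = 60; verdict: SINGULAR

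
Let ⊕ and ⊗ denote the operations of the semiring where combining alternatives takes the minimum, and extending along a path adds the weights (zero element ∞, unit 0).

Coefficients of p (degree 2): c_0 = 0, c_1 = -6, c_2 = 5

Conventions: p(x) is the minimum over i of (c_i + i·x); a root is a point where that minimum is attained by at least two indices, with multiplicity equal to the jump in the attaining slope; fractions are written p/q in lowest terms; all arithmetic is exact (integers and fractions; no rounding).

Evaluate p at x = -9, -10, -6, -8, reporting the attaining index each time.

p(-9) = min(0+0·(-9)=0, -6+1·(-9)=-15, 5+2·(-9)=-13) = -15 (attained by i=1)
p(-10) = min(0+0·(-10)=0, -6+1·(-10)=-16, 5+2·(-10)=-15) = -16 (attained by i=1)
p(-6) = min(0+0·(-6)=0, -6+1·(-6)=-12, 5+2·(-6)=-7) = -12 (attained by i=1)
p(-8) = min(0+0·(-8)=0, -6+1·(-8)=-14, 5+2·(-8)=-11) = -14 (attained by i=1)
Answer: p(-9) = -15; p(-10) = -16; p(-6) = -12; p(-8) = -14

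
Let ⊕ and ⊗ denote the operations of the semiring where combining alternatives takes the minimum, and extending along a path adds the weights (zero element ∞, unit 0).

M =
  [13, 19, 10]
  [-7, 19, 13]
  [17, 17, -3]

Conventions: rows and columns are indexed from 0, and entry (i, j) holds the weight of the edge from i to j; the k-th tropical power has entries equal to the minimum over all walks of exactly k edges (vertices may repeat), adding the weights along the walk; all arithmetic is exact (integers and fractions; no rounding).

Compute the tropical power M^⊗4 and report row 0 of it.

M^⊗2:
  [12, 27, 7]
  [6, 12, 3]
  [10, 14, -6]
M^⊗3:
  [20, 24, 4]
  [5, 20, 0]
  [7, 11, -9]
M^⊗4:
  [17, 21, 1]
  [13, 17, -3]
  [4, 8, -12]
Answer: row 0 of M^⊗4 = [17, 21, 1]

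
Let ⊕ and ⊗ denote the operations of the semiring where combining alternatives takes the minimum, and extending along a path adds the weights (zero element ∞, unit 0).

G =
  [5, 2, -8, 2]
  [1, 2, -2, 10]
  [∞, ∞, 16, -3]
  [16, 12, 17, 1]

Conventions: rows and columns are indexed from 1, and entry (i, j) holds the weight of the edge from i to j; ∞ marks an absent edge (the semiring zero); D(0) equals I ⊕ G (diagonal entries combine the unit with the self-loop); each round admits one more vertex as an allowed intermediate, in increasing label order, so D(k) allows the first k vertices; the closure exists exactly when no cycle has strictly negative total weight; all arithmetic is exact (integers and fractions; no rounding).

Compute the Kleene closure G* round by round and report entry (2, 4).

D(0):
  [0, 2, -8, 2]
  [1, 0, -2, 10]
  [∞, ∞, 0, -3]
  [16, 12, 17, 0]
D(1):
  [0, 2, -8, 2]
  [1, 0, -7, 3]
  [∞, ∞, 0, -3]
  [16, 12, 8, 0]
D(2):
  [0, 2, -8, 2]
  [1, 0, -7, 3]
  [∞, ∞, 0, -3]
  [13, 12, 5, 0]
D(3):
  [0, 2, -8, -11]
  [1, 0, -7, -10]
  [∞, ∞, 0, -3]
  [13, 12, 5, 0]
D(4):
  [0, 1, -8, -11]
  [1, 0, -7, -10]
  [10, 9, 0, -3]
  [13, 12, 5, 0]
Answer: G*[2][4] = -10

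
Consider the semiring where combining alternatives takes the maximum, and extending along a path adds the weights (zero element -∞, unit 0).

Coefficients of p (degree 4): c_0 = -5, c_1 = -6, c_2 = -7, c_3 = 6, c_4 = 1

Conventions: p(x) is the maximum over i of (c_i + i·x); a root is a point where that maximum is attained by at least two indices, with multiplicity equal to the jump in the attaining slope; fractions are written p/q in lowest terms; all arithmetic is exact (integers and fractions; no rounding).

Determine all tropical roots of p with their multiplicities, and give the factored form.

hull edge (i=0, c=-5) to (i=3, c=6): slope 11/3, span 3
hull edge (i=3, c=6) to (i=4, c=1): slope -5, span 1
Factored form: p(x) = 1 ⊗ (x ⊕ (-11/3)) ⊗ (x ⊕ (-11/3)) ⊗ (x ⊕ (-11/3)) ⊗ (x ⊕ 5)
Answer: roots = -11/3 (mult 3), 5 (mult 1)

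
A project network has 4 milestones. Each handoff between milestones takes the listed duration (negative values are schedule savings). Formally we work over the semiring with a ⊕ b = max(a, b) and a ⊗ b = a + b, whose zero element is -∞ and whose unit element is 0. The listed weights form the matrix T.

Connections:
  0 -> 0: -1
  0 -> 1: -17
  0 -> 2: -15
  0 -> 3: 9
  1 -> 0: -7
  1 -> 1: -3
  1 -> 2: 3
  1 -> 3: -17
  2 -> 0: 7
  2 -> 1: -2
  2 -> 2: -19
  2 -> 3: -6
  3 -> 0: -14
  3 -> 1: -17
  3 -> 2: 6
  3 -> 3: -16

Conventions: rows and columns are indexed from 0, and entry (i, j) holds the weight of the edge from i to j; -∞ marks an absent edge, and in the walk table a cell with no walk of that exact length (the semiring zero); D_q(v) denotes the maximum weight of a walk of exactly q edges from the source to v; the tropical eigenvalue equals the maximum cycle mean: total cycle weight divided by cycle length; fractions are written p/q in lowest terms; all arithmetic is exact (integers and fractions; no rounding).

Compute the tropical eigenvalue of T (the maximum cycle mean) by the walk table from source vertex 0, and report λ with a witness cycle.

q=0: [0, -∞, -∞, -∞]
q=1: [-1, -17, -15, 9]
q=2: [-2, -8, 15, 8]
q=3: [22, 13, 14, 9]
q=4: [21, 12, 16, 31]
Optimal cycle mean attained by: cycle 0->3->2->0, total 9 + 6 + 7, length 3.
Answer: λ = 22/3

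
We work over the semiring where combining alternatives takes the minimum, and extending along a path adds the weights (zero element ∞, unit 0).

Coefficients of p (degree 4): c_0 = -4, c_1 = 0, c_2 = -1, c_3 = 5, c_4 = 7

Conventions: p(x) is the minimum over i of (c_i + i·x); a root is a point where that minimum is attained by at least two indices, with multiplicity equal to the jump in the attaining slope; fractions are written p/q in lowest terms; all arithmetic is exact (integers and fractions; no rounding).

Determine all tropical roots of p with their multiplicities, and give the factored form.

hull edge (i=0, c=-4) to (i=2, c=-1): slope 3/2, span 2
hull edge (i=2, c=-1) to (i=4, c=7): slope 4, span 2
Factored form: p(x) = 7 ⊗ (x ⊕ (-4)) ⊗ (x ⊕ (-4)) ⊗ (x ⊕ (-3/2)) ⊗ (x ⊕ (-3/2))
Answer: roots = -4 (mult 2), -3/2 (mult 2)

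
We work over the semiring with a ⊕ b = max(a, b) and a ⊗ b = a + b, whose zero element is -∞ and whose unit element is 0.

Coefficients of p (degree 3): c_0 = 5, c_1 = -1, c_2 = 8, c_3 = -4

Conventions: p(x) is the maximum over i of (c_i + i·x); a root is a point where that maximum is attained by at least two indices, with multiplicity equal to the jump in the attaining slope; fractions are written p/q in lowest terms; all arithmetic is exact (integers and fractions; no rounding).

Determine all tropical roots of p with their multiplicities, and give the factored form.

hull edge (i=0, c=5) to (i=2, c=8): slope 3/2, span 2
hull edge (i=2, c=8) to (i=3, c=-4): slope -12, span 1
Factored form: p(x) = -4 ⊗ (x ⊕ (-3/2)) ⊗ (x ⊕ (-3/2)) ⊗ (x ⊕ 12)
Answer: roots = -3/2 (mult 2), 12 (mult 1)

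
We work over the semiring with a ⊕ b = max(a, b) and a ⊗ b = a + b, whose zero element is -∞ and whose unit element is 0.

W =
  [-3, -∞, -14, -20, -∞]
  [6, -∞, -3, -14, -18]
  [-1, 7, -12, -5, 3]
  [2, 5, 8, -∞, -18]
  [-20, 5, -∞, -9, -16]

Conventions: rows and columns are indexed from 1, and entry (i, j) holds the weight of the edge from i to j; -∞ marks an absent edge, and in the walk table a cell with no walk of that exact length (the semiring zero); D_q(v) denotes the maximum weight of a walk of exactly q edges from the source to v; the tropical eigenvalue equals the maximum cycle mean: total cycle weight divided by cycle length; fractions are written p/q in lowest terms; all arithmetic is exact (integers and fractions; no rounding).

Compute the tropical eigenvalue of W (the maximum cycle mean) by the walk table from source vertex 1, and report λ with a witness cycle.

q=0: [0, -∞, -∞, -∞, -∞]
q=1: [-3, -∞, -14, -20, -∞]
q=2: [-6, -7, -12, -19, -11]
q=3: [-1, -5, -10, -17, -9]
q=4: [1, -3, -8, -15, -7]
q=5: [3, -1, -6, -13, -5]
Optimal cycle mean attained by: cycle 2->3->2, total (-3) + 7, length 2.
Answer: λ = 2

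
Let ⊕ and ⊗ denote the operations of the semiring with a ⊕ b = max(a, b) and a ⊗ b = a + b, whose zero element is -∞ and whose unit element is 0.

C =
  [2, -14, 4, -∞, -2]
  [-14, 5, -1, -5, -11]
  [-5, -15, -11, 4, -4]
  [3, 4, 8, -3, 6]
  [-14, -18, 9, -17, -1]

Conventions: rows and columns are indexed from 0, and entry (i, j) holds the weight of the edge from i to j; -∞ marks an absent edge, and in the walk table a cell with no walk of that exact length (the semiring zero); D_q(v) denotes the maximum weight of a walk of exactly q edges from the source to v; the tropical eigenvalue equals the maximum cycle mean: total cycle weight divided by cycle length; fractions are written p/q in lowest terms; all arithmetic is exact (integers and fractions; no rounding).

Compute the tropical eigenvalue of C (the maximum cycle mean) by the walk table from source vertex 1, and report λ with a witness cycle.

q=0: [-∞, 0, -∞, -∞, -∞]
q=1: [-14, 5, -1, -5, -11]
q=2: [-2, 10, 4, 3, 1]
q=3: [6, 15, 11, 8, 9]
q=4: [11, 20, 18, 15, 14]
q=5: [18, 25, 23, 22, 21]
Optimal cycle mean attained by: cycle 2->3->4->2, total 4 + 6 + 9, length 3.
Answer: λ = 19/3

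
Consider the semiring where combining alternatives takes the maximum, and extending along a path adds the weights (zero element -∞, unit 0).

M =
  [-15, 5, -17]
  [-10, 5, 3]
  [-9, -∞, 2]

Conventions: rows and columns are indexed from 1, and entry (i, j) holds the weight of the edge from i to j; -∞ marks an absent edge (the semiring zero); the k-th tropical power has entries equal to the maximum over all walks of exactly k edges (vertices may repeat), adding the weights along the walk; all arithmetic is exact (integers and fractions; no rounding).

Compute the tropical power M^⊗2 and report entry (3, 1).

M^⊗2:
  [-5, 10, 8]
  [-5, 10, 8]
  [-7, -4, 4]
Key observation: the optimum is the walk 3->3->1, with weight 2 + (-9) = -7.
Optimal value attained by: walk 3->3->1.
Answer: (M^⊗2)[3][1] = -7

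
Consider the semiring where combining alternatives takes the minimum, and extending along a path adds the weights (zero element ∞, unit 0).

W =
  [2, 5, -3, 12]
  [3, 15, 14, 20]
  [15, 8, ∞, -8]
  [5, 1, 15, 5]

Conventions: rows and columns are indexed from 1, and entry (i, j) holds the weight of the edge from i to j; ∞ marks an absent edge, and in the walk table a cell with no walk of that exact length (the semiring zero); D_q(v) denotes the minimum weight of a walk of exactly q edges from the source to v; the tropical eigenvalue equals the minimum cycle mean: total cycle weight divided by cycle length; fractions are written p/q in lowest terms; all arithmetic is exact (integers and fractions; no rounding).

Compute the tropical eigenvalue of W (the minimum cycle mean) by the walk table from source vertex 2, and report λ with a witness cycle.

q=0: [∞, 0, ∞, ∞]
q=1: [3, 15, 14, 20]
q=2: [5, 8, 0, 6]
q=3: [7, 7, 2, -8]
q=4: [-3, -7, 4, -6]
Optimal cycle mean attained by: cycle 1->3->4->1, total (-3) + (-8) + 5, length 3.
Answer: λ = -2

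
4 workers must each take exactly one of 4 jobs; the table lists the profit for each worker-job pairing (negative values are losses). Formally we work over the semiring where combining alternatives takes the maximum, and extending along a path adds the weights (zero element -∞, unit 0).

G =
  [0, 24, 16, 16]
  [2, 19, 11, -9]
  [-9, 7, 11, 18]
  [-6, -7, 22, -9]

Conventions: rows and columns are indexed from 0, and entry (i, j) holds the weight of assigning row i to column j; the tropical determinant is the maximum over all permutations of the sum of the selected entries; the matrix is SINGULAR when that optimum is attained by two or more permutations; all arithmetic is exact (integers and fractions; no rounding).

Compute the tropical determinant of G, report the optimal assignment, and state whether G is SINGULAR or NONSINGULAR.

σ = (0, 1, 2, 3): 0 + 19 + 11 + (-9) = 21
σ = (0, 1, 3, 2): 0 + 19 + 18 + 22 = 59
σ = (0, 2, 1, 3): 0 + 11 + 7 + (-9) = 9
σ = (0, 2, 3, 1): 0 + 11 + 18 + (-7) = 22
σ = (0, 3, 1, 2): 0 + (-9) + 7 + 22 = 20
σ = (0, 3, 2, 1): 0 + (-9) + 11 + (-7) = -5
σ = (1, 0, 2, 3): 24 + 2 + 11 + (-9) = 28
σ = (1, 0, 3, 2): 24 + 2 + 18 + 22 = 66
σ = (1, 2, 0, 3): 24 + 11 + (-9) + (-9) = 17
σ = (1, 2, 3, 0): 24 + 11 + 18 + (-6) = 47
σ = (1, 3, 0, 2): 24 + (-9) + (-9) + 22 = 28
σ = (1, 3, 2, 0): 24 + (-9) + 11 + (-6) = 20
σ = (2, 0, 1, 3): 16 + 2 + 7 + (-9) = 16
σ = (2, 0, 3, 1): 16 + 2 + 18 + (-7) = 29
σ = (2, 1, 0, 3): 16 + 19 + (-9) + (-9) = 17
σ = (2, 1, 3, 0): 16 + 19 + 18 + (-6) = 47
σ = (2, 3, 0, 1): 16 + (-9) + (-9) + (-7) = -9
σ = (2, 3, 1, 0): 16 + (-9) + 7 + (-6) = 8
σ = (3, 0, 1, 2): 16 + 2 + 7 + 22 = 47
σ = (3, 0, 2, 1): 16 + 2 + 11 + (-7) = 22
σ = (3, 1, 0, 2): 16 + 19 + (-9) + 22 = 48
σ = (3, 1, 2, 0): 16 + 19 + 11 + (-6) = 40
σ = (3, 2, 0, 1): 16 + 11 + (-9) + (-7) = 11
σ = (3, 2, 1, 0): 16 + 11 + 7 + (-6) = 28
Optimal value attained by: σ = (1, 0, 3, 2).
Answer: det⊕(G) = 66; verdict: NONSINGULAR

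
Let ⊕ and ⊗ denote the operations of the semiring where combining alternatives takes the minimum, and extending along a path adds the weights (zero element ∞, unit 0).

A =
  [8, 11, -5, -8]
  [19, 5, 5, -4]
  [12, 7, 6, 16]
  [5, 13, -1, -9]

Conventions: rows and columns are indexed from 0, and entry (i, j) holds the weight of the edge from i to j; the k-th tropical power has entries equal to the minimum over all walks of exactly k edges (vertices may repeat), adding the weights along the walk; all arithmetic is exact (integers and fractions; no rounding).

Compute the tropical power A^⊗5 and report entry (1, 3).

A^⊗2:
  [-3, 2, -9, -17]
  [1, 9, -5, -13]
  [18, 12, 7, 3]
  [-4, 4, -10, -18]
A^⊗3:
  [-12, -4, -18, -26]
  [-8, 0, -14, -22]
  [8, 14, 2, -6]
  [-13, -5, -19, -27]
A^⊗4:
  [-21, -13, -27, -35]
  [-17, -9, -23, -31]
  [-1, 7, -7, -15]
  [-22, -14, -28, -36]
A^⊗5:
  [-30, -22, -36, -44]
  [-26, -18, -32, -40]
  [-10, -2, -16, -24]
  [-31, -23, -37, -45]
Key observation: the optimum is the walk 1->3->3->3->3->3, with weight (-4) + (-9) + (-9) + (-9) + (-9) = -40.
Optimal value attained by: walk 1->3->3->3->3->3.
Answer: (A^⊗5)[1][3] = -40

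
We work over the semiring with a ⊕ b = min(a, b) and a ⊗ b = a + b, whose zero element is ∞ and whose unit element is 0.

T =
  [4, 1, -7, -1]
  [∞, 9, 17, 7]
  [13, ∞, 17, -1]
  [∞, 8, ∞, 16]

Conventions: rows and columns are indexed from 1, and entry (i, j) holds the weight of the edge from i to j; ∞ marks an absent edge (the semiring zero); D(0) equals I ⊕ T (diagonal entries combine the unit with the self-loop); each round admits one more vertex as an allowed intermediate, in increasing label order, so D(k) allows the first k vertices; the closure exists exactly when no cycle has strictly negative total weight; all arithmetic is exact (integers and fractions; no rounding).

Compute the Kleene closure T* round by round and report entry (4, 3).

D(0):
  [0, 1, -7, -1]
  [∞, 0, 17, 7]
  [13, ∞, 0, -1]
  [∞, 8, ∞, 0]
D(1):
  [0, 1, -7, -1]
  [∞, 0, 17, 7]
  [13, 14, 0, -1]
  [∞, 8, ∞, 0]
D(2):
  [0, 1, -7, -1]
  [∞, 0, 17, 7]
  [13, 14, 0, -1]
  [∞, 8, 25, 0]
D(3):
  [0, 1, -7, -8]
  [30, 0, 17, 7]
  [13, 14, 0, -1]
  [38, 8, 25, 0]
D(4):
  [0, 0, -7, -8]
  [30, 0, 17, 7]
  [13, 7, 0, -1]
  [38, 8, 25, 0]
Answer: T*[4][3] = 25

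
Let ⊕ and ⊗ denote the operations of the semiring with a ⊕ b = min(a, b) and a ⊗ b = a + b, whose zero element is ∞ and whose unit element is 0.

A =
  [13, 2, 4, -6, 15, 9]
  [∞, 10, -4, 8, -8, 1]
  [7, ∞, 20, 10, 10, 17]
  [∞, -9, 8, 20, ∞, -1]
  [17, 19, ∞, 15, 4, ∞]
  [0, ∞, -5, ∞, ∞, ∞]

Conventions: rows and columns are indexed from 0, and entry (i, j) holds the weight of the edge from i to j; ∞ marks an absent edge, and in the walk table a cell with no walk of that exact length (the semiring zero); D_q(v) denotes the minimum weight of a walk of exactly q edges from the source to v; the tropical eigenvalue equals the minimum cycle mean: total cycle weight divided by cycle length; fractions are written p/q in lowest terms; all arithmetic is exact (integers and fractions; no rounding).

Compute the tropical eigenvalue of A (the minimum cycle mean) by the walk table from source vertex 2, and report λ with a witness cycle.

q=0: [∞, ∞, 0, ∞, ∞, ∞]
q=1: [7, ∞, 20, 10, 10, 17]
q=2: [17, 1, 11, 1, 14, 9]
q=3: [9, -8, -3, 9, -7, 0]
q=4: [0, 0, -12, 0, -16, -7]
q=5: [-7, -9, -12, -6, -12, -1]
q=6: [-5, -15, -13, -13, -17, -8]
Optimal cycle mean attained by: cycle 0->3->1->5->0, total (-6) + (-9) + 1 + 0, length 4.
Answer: λ = -7/2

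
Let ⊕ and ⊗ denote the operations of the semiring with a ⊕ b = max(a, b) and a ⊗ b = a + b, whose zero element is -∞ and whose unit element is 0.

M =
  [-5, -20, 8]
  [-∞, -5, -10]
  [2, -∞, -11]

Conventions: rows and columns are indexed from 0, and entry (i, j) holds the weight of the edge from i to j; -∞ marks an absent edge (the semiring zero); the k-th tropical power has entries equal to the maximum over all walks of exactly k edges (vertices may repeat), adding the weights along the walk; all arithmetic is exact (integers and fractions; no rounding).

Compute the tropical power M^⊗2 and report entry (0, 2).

M^⊗2:
  [10, -25, 3]
  [-8, -10, -15]
  [-3, -18, 10]
Key observation: the optimum is the walk 0->0->2, with weight (-5) + 8 = 3.
Optimal value attained by: walk 0->0->2.
Answer: (M^⊗2)[0][2] = 3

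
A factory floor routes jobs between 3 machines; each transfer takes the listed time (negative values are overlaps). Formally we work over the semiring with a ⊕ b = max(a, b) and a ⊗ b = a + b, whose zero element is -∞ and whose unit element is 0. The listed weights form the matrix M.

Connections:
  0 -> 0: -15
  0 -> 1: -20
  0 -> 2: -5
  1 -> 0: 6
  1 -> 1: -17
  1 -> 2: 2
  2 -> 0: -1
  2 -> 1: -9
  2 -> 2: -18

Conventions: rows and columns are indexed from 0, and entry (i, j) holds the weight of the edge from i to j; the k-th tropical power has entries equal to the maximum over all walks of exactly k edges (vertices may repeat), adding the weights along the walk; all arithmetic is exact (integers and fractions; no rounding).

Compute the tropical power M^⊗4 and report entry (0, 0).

M^⊗2:
  [-6, -14, -18]
  [1, -7, 1]
  [-3, -21, -6]
M^⊗3:
  [-8, -26, -11]
  [0, -8, -4]
  [-7, -15, -8]
M^⊗4:
  [-12, -20, -13]
  [-2, -13, -5]
  [-9, -17, -12]
Key observation: the optimum is the walk 0->2->0->2->0, with weight (-5) + (-1) + (-5) + (-1) = -12.
Optimal value attained by: walk 0->2->0->2->0.
Answer: (M^⊗4)[0][0] = -12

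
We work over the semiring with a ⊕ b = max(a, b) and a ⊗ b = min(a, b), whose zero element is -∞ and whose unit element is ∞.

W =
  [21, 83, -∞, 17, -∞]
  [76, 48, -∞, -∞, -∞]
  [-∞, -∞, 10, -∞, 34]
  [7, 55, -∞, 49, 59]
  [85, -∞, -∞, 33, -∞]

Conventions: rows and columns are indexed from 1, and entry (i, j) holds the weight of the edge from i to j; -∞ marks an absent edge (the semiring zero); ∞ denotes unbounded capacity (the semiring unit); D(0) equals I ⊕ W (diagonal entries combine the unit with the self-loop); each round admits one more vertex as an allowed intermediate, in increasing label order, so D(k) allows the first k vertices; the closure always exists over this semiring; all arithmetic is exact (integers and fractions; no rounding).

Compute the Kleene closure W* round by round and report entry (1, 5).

D(0):
  [∞, 83, -∞, 17, -∞]
  [76, ∞, -∞, -∞, -∞]
  [-∞, -∞, ∞, -∞, 34]
  [7, 55, -∞, ∞, 59]
  [85, -∞, -∞, 33, ∞]
D(1):
  [∞, 83, -∞, 17, -∞]
  [76, ∞, -∞, 17, -∞]
  [-∞, -∞, ∞, -∞, 34]
  [7, 55, -∞, ∞, 59]
  [85, 83, -∞, 33, ∞]
D(2):
  [∞, 83, -∞, 17, -∞]
  [76, ∞, -∞, 17, -∞]
  [-∞, -∞, ∞, -∞, 34]
  [55, 55, -∞, ∞, 59]
  [85, 83, -∞, 33, ∞]
D(3):
  [∞, 83, -∞, 17, -∞]
  [76, ∞, -∞, 17, -∞]
  [-∞, -∞, ∞, -∞, 34]
  [55, 55, -∞, ∞, 59]
  [85, 83, -∞, 33, ∞]
D(4):
  [∞, 83, -∞, 17, 17]
  [76, ∞, -∞, 17, 17]
  [-∞, -∞, ∞, -∞, 34]
  [55, 55, -∞, ∞, 59]
  [85, 83, -∞, 33, ∞]
D(5):
  [∞, 83, -∞, 17, 17]
  [76, ∞, -∞, 17, 17]
  [34, 34, ∞, 33, 34]
  [59, 59, -∞, ∞, 59]
  [85, 83, -∞, 33, ∞]
Answer: W*[1][5] = 17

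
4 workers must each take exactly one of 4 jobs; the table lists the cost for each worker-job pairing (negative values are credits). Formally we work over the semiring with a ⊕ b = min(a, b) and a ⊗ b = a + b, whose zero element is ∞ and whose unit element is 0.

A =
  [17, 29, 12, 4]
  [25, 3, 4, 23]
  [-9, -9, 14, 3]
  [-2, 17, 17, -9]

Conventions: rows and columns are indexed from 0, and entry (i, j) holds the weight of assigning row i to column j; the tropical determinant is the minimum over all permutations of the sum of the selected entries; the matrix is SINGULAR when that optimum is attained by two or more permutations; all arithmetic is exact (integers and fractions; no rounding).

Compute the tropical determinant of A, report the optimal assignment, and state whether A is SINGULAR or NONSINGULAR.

σ = (0, 1, 2, 3): 17 + 3 + 14 + (-9) = 25
σ = (0, 1, 3, 2): 17 + 3 + 3 + 17 = 40
σ = (0, 2, 1, 3): 17 + 4 + (-9) + (-9) = 3
σ = (0, 2, 3, 1): 17 + 4 + 3 + 17 = 41
σ = (0, 3, 1, 2): 17 + 23 + (-9) + 17 = 48
σ = (0, 3, 2, 1): 17 + 23 + 14 + 17 = 71
σ = (1, 0, 2, 3): 29 + 25 + 14 + (-9) = 59
σ = (1, 0, 3, 2): 29 + 25 + 3 + 17 = 74
σ = (1, 2, 0, 3): 29 + 4 + (-9) + (-9) = 15
σ = (1, 2, 3, 0): 29 + 4 + 3 + (-2) = 34
σ = (1, 3, 0, 2): 29 + 23 + (-9) + 17 = 60
σ = (1, 3, 2, 0): 29 + 23 + 14 + (-2) = 64
σ = (2, 0, 1, 3): 12 + 25 + (-9) + (-9) = 19
σ = (2, 0, 3, 1): 12 + 25 + 3 + 17 = 57
σ = (2, 1, 0, 3): 12 + 3 + (-9) + (-9) = -3
σ = (2, 1, 3, 0): 12 + 3 + 3 + (-2) = 16
σ = (2, 3, 0, 1): 12 + 23 + (-9) + 17 = 43
σ = (2, 3, 1, 0): 12 + 23 + (-9) + (-2) = 24
σ = (3, 0, 1, 2): 4 + 25 + (-9) + 17 = 37
σ = (3, 0, 2, 1): 4 + 25 + 14 + 17 = 60
σ = (3, 1, 0, 2): 4 + 3 + (-9) + 17 = 15
σ = (3, 1, 2, 0): 4 + 3 + 14 + (-2) = 19
σ = (3, 2, 0, 1): 4 + 4 + (-9) + 17 = 16
σ = (3, 2, 1, 0): 4 + 4 + (-9) + (-2) = -3
Optimal value attained by: σ = (2, 1, 0, 3).
Answer: det⊕(A) = -3; verdict: SINGULAR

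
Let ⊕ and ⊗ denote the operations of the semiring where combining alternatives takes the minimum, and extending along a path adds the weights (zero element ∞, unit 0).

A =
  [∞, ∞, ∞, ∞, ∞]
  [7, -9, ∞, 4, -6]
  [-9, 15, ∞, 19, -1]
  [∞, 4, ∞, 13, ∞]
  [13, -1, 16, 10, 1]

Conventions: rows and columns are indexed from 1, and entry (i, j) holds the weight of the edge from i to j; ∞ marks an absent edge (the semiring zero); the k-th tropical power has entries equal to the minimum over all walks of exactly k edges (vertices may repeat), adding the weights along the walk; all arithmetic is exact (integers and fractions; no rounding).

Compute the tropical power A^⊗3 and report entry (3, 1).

A^⊗2:
  [∞, ∞, ∞, ∞, ∞]
  [-2, -18, 10, -5, -15]
  [12, -2, 15, 9, 0]
  [11, -5, ∞, 8, -2]
  [6, -10, 17, 3, -7]
A^⊗3:
  [∞, ∞, ∞, ∞, ∞]
  [-11, -27, 1, -14, -24]
  [5, -11, 16, 2, -8]
  [2, -14, 14, -1, -11]
  [-3, -19, 9, -6, -16]
Key observation: the optimum is the walk 3->5->2->1, with weight (-1) + (-1) + 7 = 5.
Optimal value attained by: walk 3->5->2->1.
Answer: (A^⊗3)[3][1] = 5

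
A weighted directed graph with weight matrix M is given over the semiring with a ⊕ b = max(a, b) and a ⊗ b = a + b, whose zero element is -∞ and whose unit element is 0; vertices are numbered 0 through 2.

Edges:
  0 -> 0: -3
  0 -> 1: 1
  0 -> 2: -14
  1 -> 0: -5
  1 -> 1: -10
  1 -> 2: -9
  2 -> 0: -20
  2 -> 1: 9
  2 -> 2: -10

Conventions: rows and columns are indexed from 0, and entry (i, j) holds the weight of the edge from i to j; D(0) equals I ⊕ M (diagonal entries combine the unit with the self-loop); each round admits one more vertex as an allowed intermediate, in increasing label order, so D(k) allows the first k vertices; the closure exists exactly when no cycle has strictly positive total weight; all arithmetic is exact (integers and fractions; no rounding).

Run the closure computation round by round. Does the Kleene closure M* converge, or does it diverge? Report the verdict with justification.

D(0):
  [0, 1, -14]
  [-5, 0, -9]
  [-20, 9, 0]
D(1):
  [0, 1, -14]
  [-5, 0, -9]
  [-20, 9, 0]
D(2):
  [0, 1, -8]
  [-5, 0, -9]
  [4, 9, 0]
D(3):
  [0, 1, -8]
  [-5, 0, -9]
  [4, 9, 0]
Key observation: every diagonal entry stays at the unit through all rounds, so no improving cycle exists.
Answer: CONVERGES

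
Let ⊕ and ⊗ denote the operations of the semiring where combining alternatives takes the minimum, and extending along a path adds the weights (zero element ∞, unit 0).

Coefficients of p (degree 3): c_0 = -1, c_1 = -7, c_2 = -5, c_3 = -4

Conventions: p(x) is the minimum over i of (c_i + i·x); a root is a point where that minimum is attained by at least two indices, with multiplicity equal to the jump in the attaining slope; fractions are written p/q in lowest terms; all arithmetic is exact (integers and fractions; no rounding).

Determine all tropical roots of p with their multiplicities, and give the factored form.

hull edge (i=0, c=-1) to (i=1, c=-7): slope -6, span 1
hull edge (i=1, c=-7) to (i=3, c=-4): slope 3/2, span 2
Factored form: p(x) = -4 ⊗ (x ⊕ (-3/2)) ⊗ (x ⊕ (-3/2)) ⊗ (x ⊕ 6)
Answer: roots = -3/2 (mult 2), 6 (mult 1)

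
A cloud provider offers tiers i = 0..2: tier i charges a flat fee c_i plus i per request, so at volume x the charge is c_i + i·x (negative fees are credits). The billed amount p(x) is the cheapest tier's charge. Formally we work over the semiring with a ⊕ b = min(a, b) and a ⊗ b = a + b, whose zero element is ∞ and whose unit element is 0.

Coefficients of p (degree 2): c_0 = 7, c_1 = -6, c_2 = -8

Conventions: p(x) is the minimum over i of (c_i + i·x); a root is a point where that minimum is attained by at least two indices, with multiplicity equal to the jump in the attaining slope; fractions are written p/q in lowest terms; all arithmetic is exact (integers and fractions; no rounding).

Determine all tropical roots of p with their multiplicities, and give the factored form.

hull edge (i=0, c=7) to (i=1, c=-6): slope -13, span 1
hull edge (i=1, c=-6) to (i=2, c=-8): slope -2, span 1
Factored form: p(x) = -8 ⊗ (x ⊕ 2) ⊗ (x ⊕ 13)
Answer: roots = 2 (mult 1), 13 (mult 1)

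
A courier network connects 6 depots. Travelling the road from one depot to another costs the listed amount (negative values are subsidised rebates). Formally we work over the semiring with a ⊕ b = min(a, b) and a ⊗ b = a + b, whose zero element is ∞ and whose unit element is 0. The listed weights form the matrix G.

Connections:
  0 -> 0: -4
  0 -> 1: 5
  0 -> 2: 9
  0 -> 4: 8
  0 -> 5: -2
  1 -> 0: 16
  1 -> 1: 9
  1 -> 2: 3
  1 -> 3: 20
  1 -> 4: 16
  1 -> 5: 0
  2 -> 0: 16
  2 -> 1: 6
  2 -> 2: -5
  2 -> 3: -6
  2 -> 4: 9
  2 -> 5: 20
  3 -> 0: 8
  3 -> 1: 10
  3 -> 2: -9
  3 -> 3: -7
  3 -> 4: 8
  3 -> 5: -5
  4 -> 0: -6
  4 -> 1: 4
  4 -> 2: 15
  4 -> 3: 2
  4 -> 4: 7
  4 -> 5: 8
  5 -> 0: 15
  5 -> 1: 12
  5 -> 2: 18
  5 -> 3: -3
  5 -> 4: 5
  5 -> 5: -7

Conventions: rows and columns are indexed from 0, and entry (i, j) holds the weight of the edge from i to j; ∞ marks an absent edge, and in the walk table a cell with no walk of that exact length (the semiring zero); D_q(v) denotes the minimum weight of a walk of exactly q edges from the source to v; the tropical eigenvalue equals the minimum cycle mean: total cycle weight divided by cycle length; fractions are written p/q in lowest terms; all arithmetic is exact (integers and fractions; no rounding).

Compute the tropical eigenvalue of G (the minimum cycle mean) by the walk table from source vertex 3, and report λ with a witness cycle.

q=0: [∞, ∞, ∞, 0, ∞, ∞]
q=1: [8, 10, -9, -7, 8, -5]
q=2: [1, -3, -16, -15, 0, -12]
q=3: [-7, -10, -24, -22, -7, -20]
q=4: [-14, -18, -31, -30, -15, -27]
q=5: [-22, -25, -39, -37, -22, -35]
q=6: [-29, -33, -46, -45, -30, -42]
Optimal cycle mean attained by: cycle 2->3->2, total (-6) + (-9), length 2.
Answer: λ = -15/2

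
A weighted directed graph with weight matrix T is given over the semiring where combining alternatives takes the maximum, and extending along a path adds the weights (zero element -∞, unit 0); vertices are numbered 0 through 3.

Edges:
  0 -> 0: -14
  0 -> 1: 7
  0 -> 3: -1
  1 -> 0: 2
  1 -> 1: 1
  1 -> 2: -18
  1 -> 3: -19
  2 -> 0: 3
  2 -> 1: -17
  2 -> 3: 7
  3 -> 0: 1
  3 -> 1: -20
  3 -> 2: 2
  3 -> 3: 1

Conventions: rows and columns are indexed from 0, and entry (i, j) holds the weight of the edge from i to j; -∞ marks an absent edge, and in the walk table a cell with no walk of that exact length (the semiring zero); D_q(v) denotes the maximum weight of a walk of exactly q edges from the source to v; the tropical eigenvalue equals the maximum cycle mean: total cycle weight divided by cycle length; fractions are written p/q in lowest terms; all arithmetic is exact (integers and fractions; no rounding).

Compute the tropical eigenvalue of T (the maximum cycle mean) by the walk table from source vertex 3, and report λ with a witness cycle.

q=0: [-∞, -∞, -∞, 0]
q=1: [1, -20, 2, 1]
q=2: [5, 8, 3, 9]
q=3: [10, 12, 11, 10]
q=4: [14, 17, 12, 18]
Optimal cycle mean attained by: cycle 0->1->0, total 7 + 2, length 2.
Answer: λ = 9/2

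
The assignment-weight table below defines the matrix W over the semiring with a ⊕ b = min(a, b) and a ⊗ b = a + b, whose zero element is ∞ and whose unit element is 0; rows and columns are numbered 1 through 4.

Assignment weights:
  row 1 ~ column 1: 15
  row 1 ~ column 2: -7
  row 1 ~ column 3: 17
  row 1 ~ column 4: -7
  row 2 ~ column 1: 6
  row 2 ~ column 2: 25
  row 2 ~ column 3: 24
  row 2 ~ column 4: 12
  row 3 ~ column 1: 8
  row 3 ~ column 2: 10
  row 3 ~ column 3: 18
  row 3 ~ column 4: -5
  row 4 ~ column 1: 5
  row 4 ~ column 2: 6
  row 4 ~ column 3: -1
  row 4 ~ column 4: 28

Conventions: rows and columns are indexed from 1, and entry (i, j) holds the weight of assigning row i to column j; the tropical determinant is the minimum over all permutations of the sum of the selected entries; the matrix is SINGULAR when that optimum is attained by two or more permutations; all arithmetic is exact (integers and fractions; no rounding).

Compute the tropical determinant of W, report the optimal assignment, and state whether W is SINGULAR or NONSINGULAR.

σ = (1, 2, 3, 4): 15 + 25 + 18 + 28 = 86
σ = (1, 2, 4, 3): 15 + 25 + (-5) + (-1) = 34
σ = (1, 3, 2, 4): 15 + 24 + 10 + 28 = 77
σ = (1, 3, 4, 2): 15 + 24 + (-5) + 6 = 40
σ = (1, 4, 2, 3): 15 + 12 + 10 + (-1) = 36
σ = (1, 4, 3, 2): 15 + 12 + 18 + 6 = 51
σ = (2, 1, 3, 4): (-7) + 6 + 18 + 28 = 45
σ = (2, 1, 4, 3): (-7) + 6 + (-5) + (-1) = -7
σ = (2, 3, 1, 4): (-7) + 24 + 8 + 28 = 53
σ = (2, 3, 4, 1): (-7) + 24 + (-5) + 5 = 17
σ = (2, 4, 1, 3): (-7) + 12 + 8 + (-1) = 12
σ = (2, 4, 3, 1): (-7) + 12 + 18 + 5 = 28
σ = (3, 1, 2, 4): 17 + 6 + 10 + 28 = 61
σ = (3, 1, 4, 2): 17 + 6 + (-5) + 6 = 24
σ = (3, 2, 1, 4): 17 + 25 + 8 + 28 = 78
σ = (3, 2, 4, 1): 17 + 25 + (-5) + 5 = 42
σ = (3, 4, 1, 2): 17 + 12 + 8 + 6 = 43
σ = (3, 4, 2, 1): 17 + 12 + 10 + 5 = 44
σ = (4, 1, 2, 3): (-7) + 6 + 10 + (-1) = 8
σ = (4, 1, 3, 2): (-7) + 6 + 18 + 6 = 23
σ = (4, 2, 1, 3): (-7) + 25 + 8 + (-1) = 25
σ = (4, 2, 3, 1): (-7) + 25 + 18 + 5 = 41
σ = (4, 3, 1, 2): (-7) + 24 + 8 + 6 = 31
σ = (4, 3, 2, 1): (-7) + 24 + 10 + 5 = 32
Optimal value attained by: σ = (2, 1, 4, 3).
Answer: det⊕(W) = -7; verdict: NONSINGULAR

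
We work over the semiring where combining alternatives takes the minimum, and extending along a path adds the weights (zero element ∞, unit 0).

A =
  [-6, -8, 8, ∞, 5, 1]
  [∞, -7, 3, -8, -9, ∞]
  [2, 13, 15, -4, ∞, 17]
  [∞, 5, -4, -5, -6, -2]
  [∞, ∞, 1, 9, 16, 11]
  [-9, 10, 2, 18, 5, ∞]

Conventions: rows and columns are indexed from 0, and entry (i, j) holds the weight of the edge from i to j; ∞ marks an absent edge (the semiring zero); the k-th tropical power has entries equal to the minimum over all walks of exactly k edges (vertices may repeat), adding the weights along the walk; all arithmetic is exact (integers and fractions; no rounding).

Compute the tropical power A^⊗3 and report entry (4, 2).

A^⊗2:
  [-12, -15, -5, -16, -17, -5]
  [5, -14, -12, -15, -16, -10]
  [-4, -6, -8, -9, -10, -6]
  [-11, -2, -9, -10, -11, -7]
  [2, 14, 5, -3, 3, 7]
  [-15, -17, -1, -2, -4, -8]
A^⊗3:
  [-18, -22, -20, -23, -24, -18]
  [-19, -21, -19, -22, -23, -17]
  [-15, -13, -13, -14, -15, -11]
  [-17, -19, -14, -15, -16, -12]
  [-4, -6, -7, -8, -9, -5]
  [-21, -24, -14, -25, -26, -14]
Key observation: the optimum is the walk 4->2->3->2, with weight 1 + (-4) + (-4) = -7.
Optimal value attained by: walk 4->2->3->2.
Answer: (A^⊗3)[4][2] = -7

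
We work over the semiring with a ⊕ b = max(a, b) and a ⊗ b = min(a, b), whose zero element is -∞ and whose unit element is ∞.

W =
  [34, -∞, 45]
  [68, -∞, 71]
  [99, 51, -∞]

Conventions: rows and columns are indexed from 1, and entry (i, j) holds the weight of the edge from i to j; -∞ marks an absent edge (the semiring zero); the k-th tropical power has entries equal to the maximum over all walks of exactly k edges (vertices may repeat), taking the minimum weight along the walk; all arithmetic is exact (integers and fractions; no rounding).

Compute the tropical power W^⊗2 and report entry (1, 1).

W^⊗2:
  [45, 45, 34]
  [71, 51, 45]
  [51, -∞, 51]
Key observation: the optimum is the walk 1->3->1, with weight 45 min 99 = 45.
Optimal value attained by: walk 1->3->1.
Answer: (W^⊗2)[1][1] = 45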